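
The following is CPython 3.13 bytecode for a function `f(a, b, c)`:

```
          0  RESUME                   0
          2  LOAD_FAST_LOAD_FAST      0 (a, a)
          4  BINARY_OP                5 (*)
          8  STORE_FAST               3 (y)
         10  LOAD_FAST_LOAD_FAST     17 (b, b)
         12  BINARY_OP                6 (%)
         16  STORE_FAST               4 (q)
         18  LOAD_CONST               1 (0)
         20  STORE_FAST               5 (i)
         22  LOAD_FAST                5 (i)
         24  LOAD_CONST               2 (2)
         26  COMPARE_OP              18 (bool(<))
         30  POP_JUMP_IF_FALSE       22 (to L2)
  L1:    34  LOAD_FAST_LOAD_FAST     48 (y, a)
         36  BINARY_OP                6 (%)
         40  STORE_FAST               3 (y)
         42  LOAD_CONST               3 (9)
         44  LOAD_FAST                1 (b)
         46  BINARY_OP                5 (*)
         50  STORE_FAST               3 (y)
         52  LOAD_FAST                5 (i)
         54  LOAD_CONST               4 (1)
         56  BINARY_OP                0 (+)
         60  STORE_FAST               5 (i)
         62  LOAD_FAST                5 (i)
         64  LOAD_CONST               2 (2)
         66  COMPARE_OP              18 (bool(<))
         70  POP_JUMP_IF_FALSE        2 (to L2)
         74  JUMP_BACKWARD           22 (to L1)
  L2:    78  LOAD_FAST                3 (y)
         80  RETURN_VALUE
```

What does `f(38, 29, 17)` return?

LOAD_FAST_LOAD_FAST a,a → push 38,38. Stack: [38, 38]
BINARY_OP * → 38 * 38 = 1444. Stack: [1444]
STORE_FAST y → y=1444. Stack: []
LOAD_FAST_LOAD_FAST b,b → push 29,29. Stack: [29, 29]
BINARY_OP % → 29 % 29 = 0. Stack: [0]
STORE_FAST q → q=0. Stack: []
LOAD_CONST → push 0. Stack: [0]
STORE_FAST i → i=0. Stack: []
LOAD_FAST i → push 0. Stack: [0]
LOAD_CONST → push 2. Stack: [0, 2]
COMPARE_OP bool(<) → 0 vs 2 = True. Stack: [True]
POP_JUMP_IF_FALSE → pop True; no jump. Stack: []
LOAD_FAST_LOAD_FAST y,a → push 1444,38. Stack: [1444, 38]
BINARY_OP % → 1444 % 38 = 0. Stack: [0]
STORE_FAST y → y=0. Stack: []
LOAD_CONST → push 9. Stack: [9]
LOAD_FAST b → push 29. Stack: [9, 29]
BINARY_OP * → 9 * 29 = 261. Stack: [261]
STORE_FAST y → y=261. Stack: []
LOAD_FAST i → push 0. Stack: [0]
LOAD_CONST → push 1. Stack: [0, 1]
BINARY_OP + → 0 + 1 = 1. Stack: [1]
STORE_FAST i → i=1. Stack: []
LOAD_FAST i → push 1. Stack: [1]
LOAD_CONST → push 2. Stack: [1, 2]
COMPARE_OP bool(<) → 1 vs 2 = True. Stack: [True]
POP_JUMP_IF_FALSE → pop True; no jump. Stack: []
LOAD_FAST_LOAD_FAST y,a → push 261,38. Stack: [261, 38]
BINARY_OP % → 261 % 38 = 33. Stack: [33]
STORE_FAST y → y=33. Stack: []
LOAD_CONST → push 9. Stack: [9]
LOAD_FAST b → push 29. Stack: [9, 29]
BINARY_OP * → 9 * 29 = 261. Stack: [261]
STORE_FAST y → y=261. Stack: []
LOAD_FAST i → push 1. Stack: [1]
LOAD_CONST → push 1. Stack: [1, 1]
BINARY_OP + → 1 + 1 = 2. Stack: [2]
STORE_FAST i → i=2. Stack: []
LOAD_FAST i → push 2. Stack: [2]
LOAD_CONST → push 2. Stack: [2, 2]
COMPARE_OP bool(<) → 2 vs 2 = False. Stack: [False]
POP_JUMP_IF_FALSE → pop False; jump. Stack: []
LOAD_FAST y → push 261. Stack: [261]
RETURN_VALUE → return 261.

261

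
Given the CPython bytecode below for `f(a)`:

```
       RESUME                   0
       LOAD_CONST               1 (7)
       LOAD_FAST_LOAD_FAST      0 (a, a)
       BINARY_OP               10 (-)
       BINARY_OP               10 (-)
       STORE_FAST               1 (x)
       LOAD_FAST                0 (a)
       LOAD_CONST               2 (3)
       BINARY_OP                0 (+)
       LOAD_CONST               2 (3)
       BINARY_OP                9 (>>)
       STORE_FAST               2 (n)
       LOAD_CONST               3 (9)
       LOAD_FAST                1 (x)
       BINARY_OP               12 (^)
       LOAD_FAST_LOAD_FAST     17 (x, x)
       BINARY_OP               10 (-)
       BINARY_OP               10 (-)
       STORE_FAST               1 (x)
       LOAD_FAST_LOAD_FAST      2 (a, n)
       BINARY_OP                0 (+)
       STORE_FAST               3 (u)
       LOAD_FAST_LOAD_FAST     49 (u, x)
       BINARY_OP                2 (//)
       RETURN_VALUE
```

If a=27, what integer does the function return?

LOAD_CONST → push 7. Stack: [7]
LOAD_FAST_LOAD_FAST a,a → push 27,27. Stack: [7, 27, 27]
BINARY_OP - → 27 - 27 = 0. Stack: [7, 0]
BINARY_OP - → 7 - 0 = 7. Stack: [7]
STORE_FAST x → x=7. Stack: []
LOAD_FAST a → push 27. Stack: [27]
LOAD_CONST → push 3. Stack: [27, 3]
BINARY_OP + → 27 + 3 = 30. Stack: [30]
LOAD_CONST → push 3. Stack: [30, 3]
BINARY_OP >> → 30 >> 3 = 3. Stack: [3]
STORE_FAST n → n=3. Stack: []
LOAD_CONST → push 9. Stack: [9]
LOAD_FAST x → push 7. Stack: [9, 7]
BINARY_OP ^ → 9 ^ 7 = 14. Stack: [14]
LOAD_FAST_LOAD_FAST x,x → push 7,7. Stack: [14, 7, 7]
BINARY_OP - → 7 - 7 = 0. Stack: [14, 0]
BINARY_OP - → 14 - 0 = 14. Stack: [14]
STORE_FAST x → x=14. Stack: []
LOAD_FAST_LOAD_FAST a,n → push 27,3. Stack: [27, 3]
BINARY_OP + → 27 + 3 = 30. Stack: [30]
STORE_FAST u → u=30. Stack: []
LOAD_FAST_LOAD_FAST u,x → push 30,14. Stack: [30, 14]
BINARY_OP // → 30 // 14 = 2. Stack: [2]
RETURN_VALUE → return 2.

2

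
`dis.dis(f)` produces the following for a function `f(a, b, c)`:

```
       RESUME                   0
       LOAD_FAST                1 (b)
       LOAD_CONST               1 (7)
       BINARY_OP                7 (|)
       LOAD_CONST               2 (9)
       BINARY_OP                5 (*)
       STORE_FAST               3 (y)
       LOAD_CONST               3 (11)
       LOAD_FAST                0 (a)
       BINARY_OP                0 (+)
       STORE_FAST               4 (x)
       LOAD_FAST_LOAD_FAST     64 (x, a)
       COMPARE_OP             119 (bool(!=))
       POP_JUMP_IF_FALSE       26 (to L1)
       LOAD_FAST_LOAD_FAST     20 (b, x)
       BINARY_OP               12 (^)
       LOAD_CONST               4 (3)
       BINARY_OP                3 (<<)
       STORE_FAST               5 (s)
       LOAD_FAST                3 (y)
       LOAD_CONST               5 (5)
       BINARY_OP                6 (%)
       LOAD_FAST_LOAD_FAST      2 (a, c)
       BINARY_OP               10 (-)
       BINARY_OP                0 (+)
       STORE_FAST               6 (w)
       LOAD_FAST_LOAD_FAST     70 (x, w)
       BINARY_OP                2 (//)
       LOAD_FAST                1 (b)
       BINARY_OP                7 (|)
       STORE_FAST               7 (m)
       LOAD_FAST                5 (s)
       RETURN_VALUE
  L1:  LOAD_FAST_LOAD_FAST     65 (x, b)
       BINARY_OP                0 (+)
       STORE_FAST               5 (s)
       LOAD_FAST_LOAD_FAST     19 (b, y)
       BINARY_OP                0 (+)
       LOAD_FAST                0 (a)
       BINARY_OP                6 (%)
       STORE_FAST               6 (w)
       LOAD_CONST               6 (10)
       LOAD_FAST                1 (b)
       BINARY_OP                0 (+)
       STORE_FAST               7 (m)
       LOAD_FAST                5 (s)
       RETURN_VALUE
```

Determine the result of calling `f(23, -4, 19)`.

LOAD_FAST b → push -4. Stack: [-4]
LOAD_CONST → push 7. Stack: [-4, 7]
BINARY_OP | → -4 | 7 = -1. Stack: [-1]
LOAD_CONST → push 9. Stack: [-1, 9]
BINARY_OP * → -1 * 9 = -9. Stack: [-9]
STORE_FAST y → y=-9. Stack: []
LOAD_CONST → push 11. Stack: [11]
LOAD_FAST a → push 23. Stack: [11, 23]
BINARY_OP + → 11 + 23 = 34. Stack: [34]
STORE_FAST x → x=34. Stack: []
LOAD_FAST_LOAD_FAST x,a → push 34,23. Stack: [34, 23]
COMPARE_OP bool(!=) → 34 vs 23 = True. Stack: [True]
POP_JUMP_IF_FALSE → pop True; no jump. Stack: []
LOAD_FAST_LOAD_FAST b,x → push -4,34. Stack: [-4, 34]
BINARY_OP ^ → -4 ^ 34 = -34. Stack: [-34]
LOAD_CONST → push 3. Stack: [-34, 3]
BINARY_OP << → -34 << 3 = -272. Stack: [-272]
STORE_FAST s → s=-272. Stack: []
LOAD_FAST y → push -9. Stack: [-9]
LOAD_CONST → push 5. Stack: [-9, 5]
BINARY_OP % → -9 % 5 = 1. Stack: [1]
LOAD_FAST_LOAD_FAST a,c → push 23,19. Stack: [1, 23, 19]
BINARY_OP - → 23 - 19 = 4. Stack: [1, 4]
BINARY_OP + → 1 + 4 = 5. Stack: [5]
STORE_FAST w → w=5. Stack: []
LOAD_FAST_LOAD_FAST x,w → push 34,5. Stack: [34, 5]
BINARY_OP // → 34 // 5 = 6. Stack: [6]
LOAD_FAST b → push -4. Stack: [6, -4]
BINARY_OP | → 6 | -4 = -2. Stack: [-2]
STORE_FAST m → m=-2. Stack: []
LOAD_FAST s → push -272. Stack: [-272]
RETURN_VALUE → return -272.

-272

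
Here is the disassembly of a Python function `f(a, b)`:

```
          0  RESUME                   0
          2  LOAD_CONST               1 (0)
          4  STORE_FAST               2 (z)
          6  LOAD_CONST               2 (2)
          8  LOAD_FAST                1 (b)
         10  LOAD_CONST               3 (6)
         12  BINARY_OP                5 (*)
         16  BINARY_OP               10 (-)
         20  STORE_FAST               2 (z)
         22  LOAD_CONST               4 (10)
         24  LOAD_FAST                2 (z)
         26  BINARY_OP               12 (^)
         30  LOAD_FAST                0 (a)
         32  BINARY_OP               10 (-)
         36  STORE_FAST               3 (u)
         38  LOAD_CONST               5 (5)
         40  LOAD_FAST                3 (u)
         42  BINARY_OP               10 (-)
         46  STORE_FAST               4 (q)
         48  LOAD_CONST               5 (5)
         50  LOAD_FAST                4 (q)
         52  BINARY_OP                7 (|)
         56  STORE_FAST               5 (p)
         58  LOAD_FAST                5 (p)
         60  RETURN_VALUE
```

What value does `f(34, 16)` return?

LOAD_CONST → push 0. Stack: [0]
STORE_FAST z → z=0. Stack: []
LOAD_CONST → push 2. Stack: [2]
LOAD_FAST b → push 16. Stack: [2, 16]
LOAD_CONST → push 6. Stack: [2, 16, 6]
BINARY_OP * → 16 * 6 = 96. Stack: [2, 96]
BINARY_OP - → 2 - 96 = -94. Stack: [-94]
STORE_FAST z → z=-94. Stack: []
LOAD_CONST → push 10. Stack: [10]
LOAD_FAST z → push -94. Stack: [10, -94]
BINARY_OP ^ → 10 ^ -94 = -88. Stack: [-88]
LOAD_FAST a → push 34. Stack: [-88, 34]
BINARY_OP - → -88 - 34 = -122. Stack: [-122]
STORE_FAST u → u=-122. Stack: []
LOAD_CONST → push 5. Stack: [5]
LOAD_FAST u → push -122. Stack: [5, -122]
BINARY_OP - → 5 - -122 = 127. Stack: [127]
STORE_FAST q → q=127. Stack: []
LOAD_CONST → push 5. Stack: [5]
LOAD_FAST q → push 127. Stack: [5, 127]
BINARY_OP | → 5 | 127 = 127. Stack: [127]
STORE_FAST p → p=127. Stack: []
LOAD_FAST p → push 127. Stack: [127]
RETURN_VALUE → return 127.

127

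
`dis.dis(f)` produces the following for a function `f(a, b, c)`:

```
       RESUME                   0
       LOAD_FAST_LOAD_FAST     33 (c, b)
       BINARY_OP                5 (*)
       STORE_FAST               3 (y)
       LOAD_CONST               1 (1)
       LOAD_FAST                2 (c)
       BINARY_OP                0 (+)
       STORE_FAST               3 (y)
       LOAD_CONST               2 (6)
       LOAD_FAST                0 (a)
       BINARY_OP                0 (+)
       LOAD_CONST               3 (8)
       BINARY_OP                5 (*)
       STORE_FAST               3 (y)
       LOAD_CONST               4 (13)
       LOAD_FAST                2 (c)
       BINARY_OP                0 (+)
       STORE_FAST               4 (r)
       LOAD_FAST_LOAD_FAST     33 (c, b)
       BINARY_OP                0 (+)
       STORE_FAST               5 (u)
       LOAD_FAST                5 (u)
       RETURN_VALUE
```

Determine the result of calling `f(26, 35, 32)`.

67

LOAD_FAST_LOAD_FAST c,b → push 32,35. Stack: [32, 35]
BINARY_OP * → 32 * 35 = 1120. Stack: [1120]
STORE_FAST y → y=1120. Stack: []
LOAD_CONST → push 1. Stack: [1]
LOAD_FAST c → push 32. Stack: [1, 32]
BINARY_OP + → 1 + 32 = 33. Stack: [33]
STORE_FAST y → y=33. Stack: []
LOAD_CONST → push 6. Stack: [6]
LOAD_FAST a → push 26. Stack: [6, 26]
BINARY_OP + → 6 + 26 = 32. Stack: [32]
LOAD_CONST → push 8. Stack: [32, 8]
BINARY_OP * → 32 * 8 = 256. Stack: [256]
STORE_FAST y → y=256. Stack: []
LOAD_CONST → push 13. Stack: [13]
LOAD_FAST c → push 32. Stack: [13, 32]
BINARY_OP + → 13 + 32 = 45. Stack: [45]
STORE_FAST r → r=45. Stack: []
LOAD_FAST_LOAD_FAST c,b → push 32,35. Stack: [32, 35]
BINARY_OP + → 32 + 35 = 67. Stack: [67]
STORE_FAST u → u=67. Stack: []
LOAD_FAST u → push 67. Stack: [67]
RETURN_VALUE → return 67.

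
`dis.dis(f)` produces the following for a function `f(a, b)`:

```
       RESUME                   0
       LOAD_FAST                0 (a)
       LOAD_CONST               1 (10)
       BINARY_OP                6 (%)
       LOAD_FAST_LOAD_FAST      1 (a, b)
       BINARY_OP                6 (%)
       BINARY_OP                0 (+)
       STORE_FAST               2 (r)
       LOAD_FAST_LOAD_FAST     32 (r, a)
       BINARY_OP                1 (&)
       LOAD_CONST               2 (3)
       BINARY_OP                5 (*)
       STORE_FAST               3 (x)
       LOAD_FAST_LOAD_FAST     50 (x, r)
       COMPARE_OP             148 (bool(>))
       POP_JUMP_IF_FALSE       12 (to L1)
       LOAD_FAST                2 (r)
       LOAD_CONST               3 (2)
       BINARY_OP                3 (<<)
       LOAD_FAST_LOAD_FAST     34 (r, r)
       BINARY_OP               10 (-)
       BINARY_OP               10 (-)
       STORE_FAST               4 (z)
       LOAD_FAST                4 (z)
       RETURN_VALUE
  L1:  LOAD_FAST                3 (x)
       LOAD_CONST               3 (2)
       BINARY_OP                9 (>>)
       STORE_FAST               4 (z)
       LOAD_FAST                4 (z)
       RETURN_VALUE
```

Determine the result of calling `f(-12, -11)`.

LOAD_FAST a → push -12. Stack: [-12]
LOAD_CONST → push 10. Stack: [-12, 10]
BINARY_OP % → -12 % 10 = 8. Stack: [8]
LOAD_FAST_LOAD_FAST a,b → push -12,-11. Stack: [8, -12, -11]
BINARY_OP % → -12 % -11 = -1. Stack: [8, -1]
BINARY_OP + → 8 + -1 = 7. Stack: [7]
STORE_FAST r → r=7. Stack: []
LOAD_FAST_LOAD_FAST r,a → push 7,-12. Stack: [7, -12]
BINARY_OP & → 7 & -12 = 4. Stack: [4]
LOAD_CONST → push 3. Stack: [4, 3]
BINARY_OP * → 4 * 3 = 12. Stack: [12]
STORE_FAST x → x=12. Stack: []
LOAD_FAST_LOAD_FAST x,r → push 12,7. Stack: [12, 7]
COMPARE_OP bool(>) → 12 vs 7 = True. Stack: [True]
POP_JUMP_IF_FALSE → pop True; no jump. Stack: []
LOAD_FAST r → push 7. Stack: [7]
LOAD_CONST → push 2. Stack: [7, 2]
BINARY_OP << → 7 << 2 = 28. Stack: [28]
LOAD_FAST_LOAD_FAST r,r → push 7,7. Stack: [28, 7, 7]
BINARY_OP - → 7 - 7 = 0. Stack: [28, 0]
BINARY_OP - → 28 - 0 = 28. Stack: [28]
STORE_FAST z → z=28. Stack: []
LOAD_FAST z → push 28. Stack: [28]
RETURN_VALUE → return 28.

28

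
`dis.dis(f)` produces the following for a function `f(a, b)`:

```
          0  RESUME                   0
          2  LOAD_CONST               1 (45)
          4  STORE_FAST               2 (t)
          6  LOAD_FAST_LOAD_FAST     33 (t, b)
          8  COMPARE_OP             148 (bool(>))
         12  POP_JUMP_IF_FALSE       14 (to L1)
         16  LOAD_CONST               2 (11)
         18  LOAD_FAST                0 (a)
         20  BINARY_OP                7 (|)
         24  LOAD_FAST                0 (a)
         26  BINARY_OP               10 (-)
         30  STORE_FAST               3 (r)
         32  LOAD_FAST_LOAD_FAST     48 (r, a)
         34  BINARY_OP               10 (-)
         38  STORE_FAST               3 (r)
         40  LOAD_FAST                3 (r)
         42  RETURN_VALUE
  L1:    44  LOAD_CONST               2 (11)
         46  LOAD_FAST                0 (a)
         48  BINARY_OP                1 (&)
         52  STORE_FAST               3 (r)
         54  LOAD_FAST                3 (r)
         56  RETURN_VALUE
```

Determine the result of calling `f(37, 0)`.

LOAD_CONST → push 45. Stack: [45]
STORE_FAST t → t=45. Stack: []
LOAD_FAST_LOAD_FAST t,b → push 45,0. Stack: [45, 0]
COMPARE_OP bool(>) → 45 vs 0 = True. Stack: [True]
POP_JUMP_IF_FALSE → pop True; no jump. Stack: []
LOAD_CONST → push 11. Stack: [11]
LOAD_FAST a → push 37. Stack: [11, 37]
BINARY_OP | → 11 | 37 = 47. Stack: [47]
LOAD_FAST a → push 37. Stack: [47, 37]
BINARY_OP - → 47 - 37 = 10. Stack: [10]
STORE_FAST r → r=10. Stack: []
LOAD_FAST_LOAD_FAST r,a → push 10,37. Stack: [10, 37]
BINARY_OP - → 10 - 37 = -27. Stack: [-27]
STORE_FAST r → r=-27. Stack: []
LOAD_FAST r → push -27. Stack: [-27]
RETURN_VALUE → return -27.

-27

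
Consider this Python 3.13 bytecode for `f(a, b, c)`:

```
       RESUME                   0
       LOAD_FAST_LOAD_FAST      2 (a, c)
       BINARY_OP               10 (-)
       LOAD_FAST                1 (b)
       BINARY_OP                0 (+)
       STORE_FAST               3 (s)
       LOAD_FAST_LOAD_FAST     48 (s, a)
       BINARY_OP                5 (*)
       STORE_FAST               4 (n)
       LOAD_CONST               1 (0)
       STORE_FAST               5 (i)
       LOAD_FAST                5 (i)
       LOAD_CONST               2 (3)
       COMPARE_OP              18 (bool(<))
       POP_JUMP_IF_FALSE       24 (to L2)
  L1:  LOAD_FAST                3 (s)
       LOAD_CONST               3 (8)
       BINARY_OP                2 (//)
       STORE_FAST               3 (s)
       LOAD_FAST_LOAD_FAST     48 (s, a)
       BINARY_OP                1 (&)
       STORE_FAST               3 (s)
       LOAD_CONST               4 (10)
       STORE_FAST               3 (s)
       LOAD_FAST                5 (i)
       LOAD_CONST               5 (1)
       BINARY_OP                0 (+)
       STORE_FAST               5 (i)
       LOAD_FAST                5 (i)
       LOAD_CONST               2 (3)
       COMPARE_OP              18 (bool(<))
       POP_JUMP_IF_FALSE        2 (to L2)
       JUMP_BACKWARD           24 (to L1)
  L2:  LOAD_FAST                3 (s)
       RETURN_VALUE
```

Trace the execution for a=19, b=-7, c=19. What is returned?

10

LOAD_FAST_LOAD_FAST a,c → push 19,19
BINARY_OP - → 19 - 19 = 0
LOAD_FAST b → push -7
BINARY_OP + → 0 + -7 = -7
STORE_FAST s → s=-7
LOAD_FAST_LOAD_FAST s,a → push -7,19
BINARY_OP * → -7 * 19 = -133
STORE_FAST n → n=-133
LOAD_CONST → push 0
STORE_FAST i → i=0
LOAD_FAST i → push 0
LOAD_CONST → push 3
COMPARE_OP bool(<) → 0 vs 3 = True
POP_JUMP_IF_FALSE → pop True; no jump
LOAD_FAST s → push -7
LOAD_CONST → push 8
BINARY_OP // → -7 // 8 = -1
STORE_FAST s → s=-1
LOAD_FAST_LOAD_FAST s,a → push -1,19
BINARY_OP & → -1 & 19 = 19
STORE_FAST s → s=19
LOAD_CONST → push 10
STORE_FAST s → s=10
LOAD_FAST i → push 0
LOAD_CONST → push 1
BINARY_OP + → 0 + 1 = 1
STORE_FAST i → i=1
LOAD_FAST i → push 1
LOAD_CONST → push 3
COMPARE_OP bool(<) → 1 vs 3 = True
POP_JUMP_IF_FALSE → pop True; no jump
LOAD_FAST s → push 10
LOAD_CONST → push 8
BINARY_OP // → 10 // 8 = 1
STORE_FAST s → s=1
LOAD_FAST_LOAD_FAST s,a → push 1,19
BINARY_OP & → 1 & 19 = 1
STORE_FAST s → s=1
LOAD_CONST → push 10
STORE_FAST s → s=10
LOAD_FAST i → push 1
LOAD_CONST → push 1
BINARY_OP + → 1 + 1 = 2
STORE_FAST i → i=2
LOAD_FAST i → push 2
LOAD_CONST → push 3
COMPARE_OP bool(<) → 2 vs 3 = True
POP_JUMP_IF_FALSE → pop True; no jump
LOAD_FAST s → push 10
LOAD_CONST → push 8
BINARY_OP // → 10 // 8 = 1
STORE_FAST s → s=1
LOAD_FAST_LOAD_FAST s,a → push 1,19
BINARY_OP & → 1 & 19 = 1
STORE_FAST s → s=1
LOAD_CONST → push 10
STORE_FAST s → s=10
LOAD_FAST i → push 2
LOAD_CONST → push 1
BINARY_OP + → 2 + 1 = 3
STORE_FAST i → i=3
LOAD_FAST i → push 3
LOAD_CONST → push 3
COMPARE_OP bool(<) → 3 vs 3 = False
POP_JUMP_IF_FALSE → pop False; jump
LOAD_FAST s → push 10
RETURN_VALUE → return 10.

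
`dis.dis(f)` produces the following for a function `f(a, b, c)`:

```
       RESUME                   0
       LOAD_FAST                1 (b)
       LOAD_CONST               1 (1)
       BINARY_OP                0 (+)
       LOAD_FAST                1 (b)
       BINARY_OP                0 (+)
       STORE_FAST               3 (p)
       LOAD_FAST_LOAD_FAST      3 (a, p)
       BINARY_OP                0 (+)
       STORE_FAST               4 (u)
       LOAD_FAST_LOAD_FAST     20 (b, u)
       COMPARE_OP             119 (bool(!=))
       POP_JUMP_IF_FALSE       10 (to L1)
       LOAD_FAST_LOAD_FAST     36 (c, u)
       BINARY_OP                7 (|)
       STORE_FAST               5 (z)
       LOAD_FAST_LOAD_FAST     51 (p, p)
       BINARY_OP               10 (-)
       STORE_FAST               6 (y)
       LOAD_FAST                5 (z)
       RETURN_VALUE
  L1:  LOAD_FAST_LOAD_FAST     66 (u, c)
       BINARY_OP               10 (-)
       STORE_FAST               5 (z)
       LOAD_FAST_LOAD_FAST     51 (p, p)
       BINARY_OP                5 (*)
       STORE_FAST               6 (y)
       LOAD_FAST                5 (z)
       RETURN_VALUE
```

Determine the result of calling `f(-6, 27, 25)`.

LOAD_FAST b → push 27. Stack: [27]
LOAD_CONST → push 1. Stack: [27, 1]
BINARY_OP + → 27 + 1 = 28. Stack: [28]
LOAD_FAST b → push 27. Stack: [28, 27]
BINARY_OP + → 28 + 27 = 55. Stack: [55]
STORE_FAST p → p=55. Stack: []
LOAD_FAST_LOAD_FAST a,p → push -6,55. Stack: [-6, 55]
BINARY_OP + → -6 + 55 = 49. Stack: [49]
STORE_FAST u → u=49. Stack: []
LOAD_FAST_LOAD_FAST b,u → push 27,49. Stack: [27, 49]
COMPARE_OP bool(!=) → 27 vs 49 = True. Stack: [True]
POP_JUMP_IF_FALSE → pop True; no jump. Stack: []
LOAD_FAST_LOAD_FAST c,u → push 25,49. Stack: [25, 49]
BINARY_OP | → 25 | 49 = 57. Stack: [57]
STORE_FAST z → z=57. Stack: []
LOAD_FAST_LOAD_FAST p,p → push 55,55. Stack: [55, 55]
BINARY_OP - → 55 - 55 = 0. Stack: [0]
STORE_FAST y → y=0. Stack: []
LOAD_FAST z → push 57. Stack: [57]
RETURN_VALUE → return 57.

57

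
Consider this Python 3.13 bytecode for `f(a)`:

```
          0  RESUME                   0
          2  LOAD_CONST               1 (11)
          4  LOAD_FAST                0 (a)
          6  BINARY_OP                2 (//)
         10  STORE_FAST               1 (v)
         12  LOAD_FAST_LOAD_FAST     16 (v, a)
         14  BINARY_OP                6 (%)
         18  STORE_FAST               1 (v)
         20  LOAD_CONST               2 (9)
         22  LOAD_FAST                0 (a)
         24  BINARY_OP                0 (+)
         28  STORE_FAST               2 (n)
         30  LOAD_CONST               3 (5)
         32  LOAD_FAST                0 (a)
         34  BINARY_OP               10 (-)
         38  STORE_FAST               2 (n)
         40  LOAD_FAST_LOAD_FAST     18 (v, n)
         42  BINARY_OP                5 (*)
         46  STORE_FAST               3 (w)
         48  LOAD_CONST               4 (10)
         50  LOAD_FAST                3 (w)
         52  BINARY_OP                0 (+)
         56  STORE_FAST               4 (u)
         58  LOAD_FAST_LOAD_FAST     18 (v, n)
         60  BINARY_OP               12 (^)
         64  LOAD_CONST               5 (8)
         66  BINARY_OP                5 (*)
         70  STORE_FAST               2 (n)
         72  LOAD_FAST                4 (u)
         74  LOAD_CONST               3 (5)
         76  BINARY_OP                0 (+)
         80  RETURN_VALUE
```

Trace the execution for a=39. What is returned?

LOAD_CONST → push 11. Stack: [11]
LOAD_FAST a → push 39. Stack: [11, 39]
BINARY_OP // → 11 // 39 = 0. Stack: [0]
STORE_FAST v → v=0. Stack: []
LOAD_FAST_LOAD_FAST v,a → push 0,39. Stack: [0, 39]
BINARY_OP % → 0 % 39 = 0. Stack: [0]
STORE_FAST v → v=0. Stack: []
LOAD_CONST → push 9. Stack: [9]
LOAD_FAST a → push 39. Stack: [9, 39]
BINARY_OP + → 9 + 39 = 48. Stack: [48]
STORE_FAST n → n=48. Stack: []
LOAD_CONST → push 5. Stack: [5]
LOAD_FAST a → push 39. Stack: [5, 39]
BINARY_OP - → 5 - 39 = -34. Stack: [-34]
STORE_FAST n → n=-34. Stack: []
LOAD_FAST_LOAD_FAST v,n → push 0,-34. Stack: [0, -34]
BINARY_OP * → 0 * -34 = 0. Stack: [0]
STORE_FAST w → w=0. Stack: []
LOAD_CONST → push 10. Stack: [10]
LOAD_FAST w → push 0. Stack: [10, 0]
BINARY_OP + → 10 + 0 = 10. Stack: [10]
STORE_FAST u → u=10. Stack: []
LOAD_FAST_LOAD_FAST v,n → push 0,-34. Stack: [0, -34]
BINARY_OP ^ → 0 ^ -34 = -34. Stack: [-34]
LOAD_CONST → push 8. Stack: [-34, 8]
BINARY_OP * → -34 * 8 = -272. Stack: [-272]
STORE_FAST n → n=-272. Stack: []
LOAD_FAST u → push 10. Stack: [10]
LOAD_CONST → push 5. Stack: [10, 5]
BINARY_OP + → 10 + 5 = 15. Stack: [15]
RETURN_VALUE → return 15.

15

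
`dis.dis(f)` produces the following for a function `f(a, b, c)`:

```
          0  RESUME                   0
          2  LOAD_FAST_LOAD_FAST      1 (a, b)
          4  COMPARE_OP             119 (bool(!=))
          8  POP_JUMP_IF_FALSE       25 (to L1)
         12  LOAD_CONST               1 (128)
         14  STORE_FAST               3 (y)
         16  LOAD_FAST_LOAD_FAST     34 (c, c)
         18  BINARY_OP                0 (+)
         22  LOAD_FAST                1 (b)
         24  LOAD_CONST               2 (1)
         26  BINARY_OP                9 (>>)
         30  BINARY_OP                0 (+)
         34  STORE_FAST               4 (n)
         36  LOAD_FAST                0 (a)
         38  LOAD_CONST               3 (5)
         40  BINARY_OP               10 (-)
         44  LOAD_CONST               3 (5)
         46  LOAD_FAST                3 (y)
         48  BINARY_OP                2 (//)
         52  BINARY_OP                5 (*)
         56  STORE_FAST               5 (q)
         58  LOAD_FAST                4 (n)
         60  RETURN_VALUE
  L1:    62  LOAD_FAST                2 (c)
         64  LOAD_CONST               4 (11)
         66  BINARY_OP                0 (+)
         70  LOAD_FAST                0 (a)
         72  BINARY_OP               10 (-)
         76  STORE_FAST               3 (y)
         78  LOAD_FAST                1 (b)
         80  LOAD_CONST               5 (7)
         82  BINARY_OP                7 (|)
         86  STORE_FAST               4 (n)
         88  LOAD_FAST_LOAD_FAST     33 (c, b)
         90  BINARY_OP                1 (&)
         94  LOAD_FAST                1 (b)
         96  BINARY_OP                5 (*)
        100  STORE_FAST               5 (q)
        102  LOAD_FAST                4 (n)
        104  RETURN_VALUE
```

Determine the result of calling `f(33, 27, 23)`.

59

LOAD_FAST_LOAD_FAST a,b → push 33,27. Stack: [33, 27]
COMPARE_OP bool(!=) → 33 vs 27 = True. Stack: [True]
POP_JUMP_IF_FALSE → pop True; no jump. Stack: []
LOAD_CONST → push 128. Stack: [128]
STORE_FAST y → y=128. Stack: []
LOAD_FAST_LOAD_FAST c,c → push 23,23. Stack: [23, 23]
BINARY_OP + → 23 + 23 = 46. Stack: [46]
LOAD_FAST b → push 27. Stack: [46, 27]
LOAD_CONST → push 1. Stack: [46, 27, 1]
BINARY_OP >> → 27 >> 1 = 13. Stack: [46, 13]
BINARY_OP + → 46 + 13 = 59. Stack: [59]
STORE_FAST n → n=59. Stack: []
LOAD_FAST a → push 33. Stack: [33]
LOAD_CONST → push 5. Stack: [33, 5]
BINARY_OP - → 33 - 5 = 28. Stack: [28]
LOAD_CONST → push 5. Stack: [28, 5]
LOAD_FAST y → push 128. Stack: [28, 5, 128]
BINARY_OP // → 5 // 128 = 0. Stack: [28, 0]
BINARY_OP * → 28 * 0 = 0. Stack: [0]
STORE_FAST q → q=0. Stack: []
LOAD_FAST n → push 59. Stack: [59]
RETURN_VALUE → return 59.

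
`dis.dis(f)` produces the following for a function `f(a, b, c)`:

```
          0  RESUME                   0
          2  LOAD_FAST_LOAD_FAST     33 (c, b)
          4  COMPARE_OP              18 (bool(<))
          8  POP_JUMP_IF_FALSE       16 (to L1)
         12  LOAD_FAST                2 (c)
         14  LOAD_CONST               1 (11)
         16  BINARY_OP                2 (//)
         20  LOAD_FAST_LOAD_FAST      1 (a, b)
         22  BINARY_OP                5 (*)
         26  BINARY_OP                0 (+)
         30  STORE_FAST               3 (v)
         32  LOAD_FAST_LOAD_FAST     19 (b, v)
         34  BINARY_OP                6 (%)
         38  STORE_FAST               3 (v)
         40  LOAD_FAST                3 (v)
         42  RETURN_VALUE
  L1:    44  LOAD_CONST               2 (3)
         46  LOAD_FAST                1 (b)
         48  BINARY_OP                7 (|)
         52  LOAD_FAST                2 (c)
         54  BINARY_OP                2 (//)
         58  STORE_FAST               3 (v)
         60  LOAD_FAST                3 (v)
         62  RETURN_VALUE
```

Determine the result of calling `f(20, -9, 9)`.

-1

LOAD_FAST_LOAD_FAST c,b → push 9,-9. Stack: [9, -9]
COMPARE_OP bool(<) → 9 vs -9 = False. Stack: [False]
POP_JUMP_IF_FALSE → pop False; jump. Stack: []
LOAD_CONST → push 3. Stack: [3]
LOAD_FAST b → push -9. Stack: [3, -9]
BINARY_OP | → 3 | -9 = -9. Stack: [-9]
LOAD_FAST c → push 9. Stack: [-9, 9]
BINARY_OP // → -9 // 9 = -1. Stack: [-1]
STORE_FAST v → v=-1. Stack: []
LOAD_FAST v → push -1. Stack: [-1]
RETURN_VALUE → return -1.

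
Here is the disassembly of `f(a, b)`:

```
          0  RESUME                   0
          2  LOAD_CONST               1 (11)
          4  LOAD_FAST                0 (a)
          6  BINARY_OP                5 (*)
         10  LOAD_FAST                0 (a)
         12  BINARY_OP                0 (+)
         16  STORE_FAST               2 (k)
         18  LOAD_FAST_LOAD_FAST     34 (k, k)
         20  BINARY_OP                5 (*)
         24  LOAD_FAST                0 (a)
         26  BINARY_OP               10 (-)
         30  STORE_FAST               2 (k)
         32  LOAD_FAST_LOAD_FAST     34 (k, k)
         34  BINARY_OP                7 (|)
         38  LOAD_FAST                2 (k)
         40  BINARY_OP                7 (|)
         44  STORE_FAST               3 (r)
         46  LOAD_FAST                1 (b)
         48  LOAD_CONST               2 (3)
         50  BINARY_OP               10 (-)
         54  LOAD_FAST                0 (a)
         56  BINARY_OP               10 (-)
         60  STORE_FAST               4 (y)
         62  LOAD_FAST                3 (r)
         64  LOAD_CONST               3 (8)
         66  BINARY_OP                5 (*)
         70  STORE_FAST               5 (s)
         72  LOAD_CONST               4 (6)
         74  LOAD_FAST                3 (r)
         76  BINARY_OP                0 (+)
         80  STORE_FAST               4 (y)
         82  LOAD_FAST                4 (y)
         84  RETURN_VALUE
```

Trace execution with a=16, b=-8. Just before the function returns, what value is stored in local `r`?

LOAD_CONST → push 11. Stack: [11]
LOAD_FAST a → push 16. Stack: [11, 16]
BINARY_OP * → 11 * 16 = 176. Stack: [176]
LOAD_FAST a → push 16. Stack: [176, 16]
BINARY_OP + → 176 + 16 = 192. Stack: [192]
STORE_FAST k → k=192. Stack: []
LOAD_FAST_LOAD_FAST k,k → push 192,192. Stack: [192, 192]
BINARY_OP * → 192 * 192 = 36864. Stack: [36864]
LOAD_FAST a → push 16. Stack: [36864, 16]
BINARY_OP - → 36864 - 16 = 36848. Stack: [36848]
STORE_FAST k → k=36848. Stack: []
LOAD_FAST_LOAD_FAST k,k → push 36848,36848. Stack: [36848, 36848]
BINARY_OP | → 36848 | 36848 = 36848. Stack: [36848]
LOAD_FAST k → push 36848. Stack: [36848, 36848]
BINARY_OP | → 36848 | 36848 = 36848. Stack: [36848]
STORE_FAST r → r=36848. Stack: []
LOAD_FAST b → push -8. Stack: [-8]
LOAD_CONST → push 3. Stack: [-8, 3]
BINARY_OP - → -8 - 3 = -11. Stack: [-11]
LOAD_FAST a → push 16. Stack: [-11, 16]
BINARY_OP - → -11 - 16 = -27. Stack: [-27]
STORE_FAST y → y=-27. Stack: []
LOAD_FAST r → push 36848. Stack: [36848]
LOAD_CONST → push 8. Stack: [36848, 8]
BINARY_OP * → 36848 * 8 = 294784. Stack: [294784]
STORE_FAST s → s=294784. Stack: []
LOAD_CONST → push 6. Stack: [6]
LOAD_FAST r → push 36848. Stack: [6, 36848]
BINARY_OP + → 6 + 36848 = 36854. Stack: [36854]
STORE_FAST y → y=36854. Stack: []
LOAD_FAST y → push 36854. Stack: [36854]
RETURN_VALUE → return 36854.

36848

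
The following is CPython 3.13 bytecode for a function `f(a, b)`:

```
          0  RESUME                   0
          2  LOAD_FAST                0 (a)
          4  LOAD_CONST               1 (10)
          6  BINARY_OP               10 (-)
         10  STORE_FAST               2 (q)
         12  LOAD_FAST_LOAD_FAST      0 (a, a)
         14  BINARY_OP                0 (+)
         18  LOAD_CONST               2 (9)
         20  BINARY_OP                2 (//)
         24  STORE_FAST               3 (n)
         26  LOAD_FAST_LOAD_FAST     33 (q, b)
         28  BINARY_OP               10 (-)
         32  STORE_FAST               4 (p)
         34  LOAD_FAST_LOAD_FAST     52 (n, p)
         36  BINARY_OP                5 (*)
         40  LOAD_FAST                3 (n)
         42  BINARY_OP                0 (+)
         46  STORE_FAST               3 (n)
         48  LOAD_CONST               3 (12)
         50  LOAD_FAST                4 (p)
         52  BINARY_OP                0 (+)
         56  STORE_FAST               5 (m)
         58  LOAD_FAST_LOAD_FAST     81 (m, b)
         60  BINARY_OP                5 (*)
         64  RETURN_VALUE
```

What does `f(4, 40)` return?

-1360

LOAD_FAST a → push 4. Stack: [4]
LOAD_CONST → push 10. Stack: [4, 10]
BINARY_OP - → 4 - 10 = -6. Stack: [-6]
STORE_FAST q → q=-6. Stack: []
LOAD_FAST_LOAD_FAST a,a → push 4,4. Stack: [4, 4]
BINARY_OP + → 4 + 4 = 8. Stack: [8]
LOAD_CONST → push 9. Stack: [8, 9]
BINARY_OP // → 8 // 9 = 0. Stack: [0]
STORE_FAST n → n=0. Stack: []
LOAD_FAST_LOAD_FAST q,b → push -6,40. Stack: [-6, 40]
BINARY_OP - → -6 - 40 = -46. Stack: [-46]
STORE_FAST p → p=-46. Stack: []
LOAD_FAST_LOAD_FAST n,p → push 0,-46. Stack: [0, -46]
BINARY_OP * → 0 * -46 = 0. Stack: [0]
LOAD_FAST n → push 0. Stack: [0, 0]
BINARY_OP + → 0 + 0 = 0. Stack: [0]
STORE_FAST n → n=0. Stack: []
LOAD_CONST → push 12. Stack: [12]
LOAD_FAST p → push -46. Stack: [12, -46]
BINARY_OP + → 12 + -46 = -34. Stack: [-34]
STORE_FAST m → m=-34. Stack: []
LOAD_FAST_LOAD_FAST m,b → push -34,40. Stack: [-34, 40]
BINARY_OP * → -34 * 40 = -1360. Stack: [-1360]
RETURN_VALUE → return -1360.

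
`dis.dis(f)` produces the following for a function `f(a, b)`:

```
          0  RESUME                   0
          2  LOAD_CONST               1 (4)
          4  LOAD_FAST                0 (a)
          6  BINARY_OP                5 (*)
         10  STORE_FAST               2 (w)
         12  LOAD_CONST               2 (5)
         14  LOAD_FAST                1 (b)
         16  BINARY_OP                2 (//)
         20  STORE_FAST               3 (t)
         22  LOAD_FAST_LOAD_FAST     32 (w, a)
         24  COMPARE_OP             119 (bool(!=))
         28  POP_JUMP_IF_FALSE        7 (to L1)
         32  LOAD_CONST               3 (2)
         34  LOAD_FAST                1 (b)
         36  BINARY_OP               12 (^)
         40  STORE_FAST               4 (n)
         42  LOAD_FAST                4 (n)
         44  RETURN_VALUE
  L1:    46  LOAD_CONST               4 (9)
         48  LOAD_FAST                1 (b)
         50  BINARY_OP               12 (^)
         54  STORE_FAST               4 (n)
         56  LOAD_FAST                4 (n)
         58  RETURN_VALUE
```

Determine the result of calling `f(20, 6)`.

4

LOAD_CONST → push 4. Stack: [4]
LOAD_FAST a → push 20. Stack: [4, 20]
BINARY_OP * → 4 * 20 = 80. Stack: [80]
STORE_FAST w → w=80. Stack: []
LOAD_CONST → push 5. Stack: [5]
LOAD_FAST b → push 6. Stack: [5, 6]
BINARY_OP // → 5 // 6 = 0. Stack: [0]
STORE_FAST t → t=0. Stack: []
LOAD_FAST_LOAD_FAST w,a → push 80,20. Stack: [80, 20]
COMPARE_OP bool(!=) → 80 vs 20 = True. Stack: [True]
POP_JUMP_IF_FALSE → pop True; no jump. Stack: []
LOAD_CONST → push 2. Stack: [2]
LOAD_FAST b → push 6. Stack: [2, 6]
BINARY_OP ^ → 2 ^ 6 = 4. Stack: [4]
STORE_FAST n → n=4. Stack: []
LOAD_FAST n → push 4. Stack: [4]
RETURN_VALUE → return 4.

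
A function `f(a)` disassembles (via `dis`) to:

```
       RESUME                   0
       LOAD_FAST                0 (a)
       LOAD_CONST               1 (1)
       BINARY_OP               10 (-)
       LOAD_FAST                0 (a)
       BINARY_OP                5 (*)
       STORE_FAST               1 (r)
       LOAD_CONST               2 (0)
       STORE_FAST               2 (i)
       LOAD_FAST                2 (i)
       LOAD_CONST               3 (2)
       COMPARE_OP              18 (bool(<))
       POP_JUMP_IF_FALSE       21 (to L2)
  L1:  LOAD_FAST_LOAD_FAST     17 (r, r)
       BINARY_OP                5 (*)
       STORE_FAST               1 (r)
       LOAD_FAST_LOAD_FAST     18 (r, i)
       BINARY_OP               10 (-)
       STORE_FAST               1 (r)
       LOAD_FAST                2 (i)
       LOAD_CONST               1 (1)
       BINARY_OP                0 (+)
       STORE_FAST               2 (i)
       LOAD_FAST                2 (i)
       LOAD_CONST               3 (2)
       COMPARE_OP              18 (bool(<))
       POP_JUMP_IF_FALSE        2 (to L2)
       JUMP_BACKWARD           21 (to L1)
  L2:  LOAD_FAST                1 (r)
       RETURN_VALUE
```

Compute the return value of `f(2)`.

15

LOAD_FAST a → push 2. Stack: [2]
LOAD_CONST → push 1. Stack: [2, 1]
BINARY_OP - → 2 - 1 = 1. Stack: [1]
LOAD_FAST a → push 2. Stack: [1, 2]
BINARY_OP * → 1 * 2 = 2. Stack: [2]
STORE_FAST r → r=2. Stack: []
LOAD_CONST → push 0. Stack: [0]
STORE_FAST i → i=0. Stack: []
LOAD_FAST i → push 0. Stack: [0]
LOAD_CONST → push 2. Stack: [0, 2]
COMPARE_OP bool(<) → 0 vs 2 = True. Stack: [True]
POP_JUMP_IF_FALSE → pop True; no jump. Stack: []
LOAD_FAST_LOAD_FAST r,r → push 2,2. Stack: [2, 2]
BINARY_OP * → 2 * 2 = 4. Stack: [4]
STORE_FAST r → r=4. Stack: []
LOAD_FAST_LOAD_FAST r,i → push 4,0. Stack: [4, 0]
BINARY_OP - → 4 - 0 = 4. Stack: [4]
STORE_FAST r → r=4. Stack: []
LOAD_FAST i → push 0. Stack: [0]
LOAD_CONST → push 1. Stack: [0, 1]
BINARY_OP + → 0 + 1 = 1. Stack: [1]
STORE_FAST i → i=1. Stack: []
LOAD_FAST i → push 1. Stack: [1]
LOAD_CONST → push 2. Stack: [1, 2]
COMPARE_OP bool(<) → 1 vs 2 = True. Stack: [True]
POP_JUMP_IF_FALSE → pop True; no jump. Stack: []
LOAD_FAST_LOAD_FAST r,r → push 4,4. Stack: [4, 4]
BINARY_OP * → 4 * 4 = 16. Stack: [16]
STORE_FAST r → r=16. Stack: []
LOAD_FAST_LOAD_FAST r,i → push 16,1. Stack: [16, 1]
BINARY_OP - → 16 - 1 = 15. Stack: [15]
STORE_FAST r → r=15. Stack: []
LOAD_FAST i → push 1. Stack: [1]
LOAD_CONST → push 1. Stack: [1, 1]
BINARY_OP + → 1 + 1 = 2. Stack: [2]
STORE_FAST i → i=2. Stack: []
LOAD_FAST i → push 2. Stack: [2]
LOAD_CONST → push 2. Stack: [2, 2]
COMPARE_OP bool(<) → 2 vs 2 = False. Stack: [False]
POP_JUMP_IF_FALSE → pop False; jump. Stack: []
LOAD_FAST r → push 15. Stack: [15]
RETURN_VALUE → return 15.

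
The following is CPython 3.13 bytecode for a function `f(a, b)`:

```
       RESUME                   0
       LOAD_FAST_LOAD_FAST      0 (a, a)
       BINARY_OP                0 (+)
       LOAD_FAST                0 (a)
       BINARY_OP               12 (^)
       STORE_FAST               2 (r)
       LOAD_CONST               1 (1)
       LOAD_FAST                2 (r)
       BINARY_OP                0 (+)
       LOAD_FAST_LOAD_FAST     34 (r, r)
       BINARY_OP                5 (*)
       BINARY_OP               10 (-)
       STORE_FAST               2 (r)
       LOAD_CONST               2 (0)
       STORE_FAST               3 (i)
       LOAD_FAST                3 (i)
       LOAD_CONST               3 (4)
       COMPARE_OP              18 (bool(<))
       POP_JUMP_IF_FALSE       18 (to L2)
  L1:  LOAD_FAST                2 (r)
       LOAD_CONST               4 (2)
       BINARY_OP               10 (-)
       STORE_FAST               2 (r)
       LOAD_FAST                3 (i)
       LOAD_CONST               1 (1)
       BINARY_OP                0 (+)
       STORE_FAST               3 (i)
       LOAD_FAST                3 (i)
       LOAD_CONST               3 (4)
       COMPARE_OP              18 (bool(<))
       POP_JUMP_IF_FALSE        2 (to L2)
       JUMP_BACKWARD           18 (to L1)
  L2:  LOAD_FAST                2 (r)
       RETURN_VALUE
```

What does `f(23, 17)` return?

LOAD_FAST_LOAD_FAST a,a → push 23,23
BINARY_OP + → 23 + 23 = 46
LOAD_FAST a → push 23
BINARY_OP ^ → 46 ^ 23 = 57
STORE_FAST r → r=57
LOAD_CONST → push 1
LOAD_FAST r → push 57
BINARY_OP + → 1 + 57 = 58
LOAD_FAST_LOAD_FAST r,r → push 57,57
BINARY_OP * → 57 * 57 = 3249
BINARY_OP - → 58 - 3249 = -3191
STORE_FAST r → r=-3191
LOAD_CONST → push 0
STORE_FAST i → i=0
LOAD_FAST i → push 0
LOAD_CONST → push 4
COMPARE_OP bool(<) → 0 vs 4 = True
POP_JUMP_IF_FALSE → pop True; no jump
LOAD_FAST r → push -3191
LOAD_CONST → push 2
BINARY_OP - → -3191 - 2 = -3193
STORE_FAST r → r=-3193
LOAD_FAST i → push 0
LOAD_CONST → push 1
BINARY_OP + → 0 + 1 = 1
STORE_FAST i → i=1
LOAD_FAST i → push 1
LOAD_CONST → push 4
COMPARE_OP bool(<) → 1 vs 4 = True
POP_JUMP_IF_FALSE → pop True; no jump
LOAD_FAST r → push -3193
LOAD_CONST → push 2
BINARY_OP - → -3193 - 2 = -3195
STORE_FAST r → r=-3195
LOAD_FAST i → push 1
LOAD_CONST → push 1
BINARY_OP + → 1 + 1 = 2
STORE_FAST i → i=2
LOAD_FAST i → push 2
LOAD_CONST → push 4
COMPARE_OP bool(<) → 2 vs 4 = True
POP_JUMP_IF_FALSE → pop True; no jump
LOAD_FAST r → push -3195
LOAD_CONST → push 2
BINARY_OP - → -3195 - 2 = -3197
STORE_FAST r → r=-3197
LOAD_FAST i → push 2
LOAD_CONST → push 1
BINARY_OP + → 2 + 1 = 3
STORE_FAST i → i=3
LOAD_FAST i → push 3
LOAD_CONST → push 4
COMPARE_OP bool(<) → 3 vs 4 = True
POP_JUMP_IF_FALSE → pop True; no jump
LOAD_FAST r → push -3197
LOAD_CONST → push 2
BINARY_OP - → -3197 - 2 = -3199
STORE_FAST r → r=-3199
LOAD_FAST i → push 3
LOAD_CONST → push 1
BINARY_OP + → 3 + 1 = 4
STORE_FAST i → i=4
LOAD_FAST i → push 4
LOAD_CONST → push 4
COMPARE_OP bool(<) → 4 vs 4 = False
POP_JUMP_IF_FALSE → pop False; jump
LOAD_FAST r → push -3199
RETURN_VALUE → return -3199.

-3199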